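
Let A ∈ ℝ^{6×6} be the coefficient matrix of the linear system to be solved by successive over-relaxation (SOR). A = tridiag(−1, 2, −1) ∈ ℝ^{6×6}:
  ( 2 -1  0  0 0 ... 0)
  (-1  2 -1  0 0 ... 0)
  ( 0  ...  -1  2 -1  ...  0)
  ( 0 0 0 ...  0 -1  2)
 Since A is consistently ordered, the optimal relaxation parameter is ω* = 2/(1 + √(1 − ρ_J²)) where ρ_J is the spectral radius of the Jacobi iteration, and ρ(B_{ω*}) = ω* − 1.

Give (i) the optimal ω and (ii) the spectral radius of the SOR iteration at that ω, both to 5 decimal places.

½·tridiag(1,0,1) at n=6: λ_k = cos(kπ/7); max |λ| at k=1 ⇒ ρ_J = cos(π/7) ≈ 0.90097.
√(1−ρ_J²) simplifies to sin(π/7) = 0.433884.
[ω*] 2 ÷ (1 + 0.433884) = 2 ÷ 1.433884 = 1.39481.
[ρ_SOR] ω* − 1 = 0.39481.

ω* = 1.39481, ρ_SOR = 0.39481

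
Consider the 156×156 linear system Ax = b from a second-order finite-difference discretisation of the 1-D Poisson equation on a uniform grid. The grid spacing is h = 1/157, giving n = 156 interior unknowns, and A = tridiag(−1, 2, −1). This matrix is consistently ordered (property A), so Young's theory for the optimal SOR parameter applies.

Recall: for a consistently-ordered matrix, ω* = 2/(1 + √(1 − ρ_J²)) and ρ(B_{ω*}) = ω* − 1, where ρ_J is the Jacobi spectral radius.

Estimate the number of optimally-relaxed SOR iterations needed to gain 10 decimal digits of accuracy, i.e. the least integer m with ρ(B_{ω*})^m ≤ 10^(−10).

m = 576

[ρ_J] n=156: ρ(B_J) = cos(π/(n+1)) = cos(π/157) = 0.9997998.
1 − cos²(π/157) = sin²(π/157) ⇒ √(1−ρ_J²) = sin(π/157) = 0.0200088.
Young: ω* = 2/(1+√(1−ρ_J²)) = 2/(1+0.0200088) = 2/1.0200088 = 1.9607674.
Hence ρ(B_{ω*}) = 1.9607674 − 1 = 0.9607674.
(0.9607674)^m ≤ 10^{−10}  ⇒  m·ln(0.9607674) ≤ −10·ln10  ⇒  m ≥ 575.318  ⇒  m = 576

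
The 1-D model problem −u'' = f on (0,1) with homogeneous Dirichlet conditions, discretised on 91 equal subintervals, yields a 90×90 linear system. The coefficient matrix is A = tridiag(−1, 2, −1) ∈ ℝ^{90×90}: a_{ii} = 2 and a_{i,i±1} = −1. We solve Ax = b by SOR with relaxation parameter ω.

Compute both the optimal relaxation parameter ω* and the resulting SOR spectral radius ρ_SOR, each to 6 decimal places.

spectrum of D⁻¹(L+U) = {cos(kπ/91) : 1≤k≤90}; ρ_J = cos(π/91) = 0.999404.
√(1−ρ_J²) simplifies to sin(π/91) = 0.0345161.
ω* = 2/(1 + 0.0345161) = 2/1.0345161 = 1.933271.
At ω = 1.933271 every |λ(B_ω)| = ω−1, so ρ_SOR = 0.933271.

ω* = 1.933271, ρ_SOR = 0.933271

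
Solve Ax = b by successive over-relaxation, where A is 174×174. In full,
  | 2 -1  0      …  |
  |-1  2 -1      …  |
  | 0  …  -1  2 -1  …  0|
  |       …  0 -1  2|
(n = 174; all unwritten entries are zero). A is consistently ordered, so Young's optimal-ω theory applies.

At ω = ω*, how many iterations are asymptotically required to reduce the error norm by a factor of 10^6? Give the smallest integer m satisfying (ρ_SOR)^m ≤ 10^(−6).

m = 385

½·tridiag(1,0,1) at n=174: λ_k = cos(kπ/175); max |λ| at k=1 ⇒ ρ_J = cos(π/175) ≈ 0.9998389.
√(1 − cos²(π/175)) = sin(π/175) ≈ 0.0179510.
[ω*] 2 ÷ (1 + 0.0179510) = 2 ÷ 1.0179510 = 1.9647311.
[ρ_SOR] ω* − 1 = 0.9647311.
ρ_SOR^m ≤ 10^(−6) ⇔ m ≥ 6·ln10/(−ln 0.9647311) = 13.8155/0.0359059 = 384.770; m = ⌈384.770⌉ = 385.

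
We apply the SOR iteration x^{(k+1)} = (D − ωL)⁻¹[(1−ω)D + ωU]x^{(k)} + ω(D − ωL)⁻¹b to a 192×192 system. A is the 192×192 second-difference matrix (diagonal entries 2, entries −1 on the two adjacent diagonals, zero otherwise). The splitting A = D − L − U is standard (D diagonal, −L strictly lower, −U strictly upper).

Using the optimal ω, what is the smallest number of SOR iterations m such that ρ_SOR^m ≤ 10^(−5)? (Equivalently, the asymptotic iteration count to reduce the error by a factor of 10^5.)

[ρ_J] n=192: ρ(B_J) = cos(π/(n+1)) = cos(π/193) = 0.9998675.
√(1−ρ_J²) simplifies to sin(π/193) = 0.0162770.
ω* = 2/(1 + 0.0162770) = 2/1.0162770 = 1.9679674.
ρ_SOR = ω* − 1 = 1.9679674 − 1 = 0.9679674.
5·ln10 = 11.5129; −ln(0.9679674) = 0.0325569; m = ⌈11.5129/0.0325569⌉ = ⌈353.624⌉ = 354.

m = 354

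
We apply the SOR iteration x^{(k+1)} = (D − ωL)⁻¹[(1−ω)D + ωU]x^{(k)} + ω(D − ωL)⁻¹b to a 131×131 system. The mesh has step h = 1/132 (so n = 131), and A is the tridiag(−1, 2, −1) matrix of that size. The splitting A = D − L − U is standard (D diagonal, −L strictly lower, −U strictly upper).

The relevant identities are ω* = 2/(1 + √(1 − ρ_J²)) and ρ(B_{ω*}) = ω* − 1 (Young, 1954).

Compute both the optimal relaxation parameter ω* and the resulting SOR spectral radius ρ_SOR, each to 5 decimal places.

ω* = 1.95351, ρ_SOR = 0.95351

B_J for the 131×131 system has eigenvalues cos(kπ/132); ρ_J = cos(π/132) = 0.99972.
√(1 − cos²(π/132)) = sin(π/132) ≈ 0.023798.
ω* = 2/(1 + 0.023798) = 2/1.023798 = 1.95351.
ρ(B_{ω*}) = ω*−1 = 0.95351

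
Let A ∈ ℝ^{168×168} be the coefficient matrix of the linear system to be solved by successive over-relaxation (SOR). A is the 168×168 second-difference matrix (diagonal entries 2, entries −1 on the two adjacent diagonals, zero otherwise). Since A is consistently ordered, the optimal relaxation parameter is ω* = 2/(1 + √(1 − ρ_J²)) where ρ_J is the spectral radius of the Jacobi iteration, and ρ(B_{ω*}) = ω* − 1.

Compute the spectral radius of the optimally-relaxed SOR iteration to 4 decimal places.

ρ_J = max_k |cos(kπ/169)| = cos(π/169) = 0.9998
√(1−ρ_J²) = |sin(π/169)| = 0.01859
ω* = 2/(1+0.01859) = 1.9635
[ρ_SOR] ω* − 1 = 0.9635.

ρ_SOR = 0.9635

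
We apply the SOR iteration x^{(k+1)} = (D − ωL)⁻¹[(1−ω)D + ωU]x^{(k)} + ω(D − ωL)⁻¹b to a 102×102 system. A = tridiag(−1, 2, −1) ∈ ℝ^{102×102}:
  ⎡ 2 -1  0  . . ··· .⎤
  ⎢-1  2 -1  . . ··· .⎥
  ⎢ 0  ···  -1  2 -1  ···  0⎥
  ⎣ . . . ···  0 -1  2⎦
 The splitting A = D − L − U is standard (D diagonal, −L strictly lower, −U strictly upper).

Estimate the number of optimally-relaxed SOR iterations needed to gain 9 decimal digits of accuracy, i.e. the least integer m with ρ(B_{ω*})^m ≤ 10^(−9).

[ρ_J] n=102: ρ(B_J) = cos(π/(n+1)) = cos(π/103) = 0.9995349.
√(1 − cos²(π/103)) = sin(π/103) ≈ 0.0304962.
ω* = 2 / (1 + 0.0304962) = 2 / 1.0304962 ≈ 1.9408126.
Hence ρ(B_{ω*}) = 1.9408126 − 1 = 0.9408126.
Need (0.9408126)^m ≤ 10^(−9): m ≥ 9·ln10/|ln 0.9408126| = 20.7233/0.0610113 = 339.663 ⇒ m = 340.

m = 340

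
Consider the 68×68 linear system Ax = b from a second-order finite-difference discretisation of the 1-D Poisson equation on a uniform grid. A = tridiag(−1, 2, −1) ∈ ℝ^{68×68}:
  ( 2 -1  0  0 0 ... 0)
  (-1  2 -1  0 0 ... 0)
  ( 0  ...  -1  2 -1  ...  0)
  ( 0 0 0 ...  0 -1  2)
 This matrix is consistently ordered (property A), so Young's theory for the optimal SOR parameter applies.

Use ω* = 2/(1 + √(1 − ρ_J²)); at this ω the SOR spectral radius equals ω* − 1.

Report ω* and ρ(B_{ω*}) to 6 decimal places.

ω* = 1.912934, ρ_SOR = 0.912934

ρ_J = max_k |cos(kπ/69)| = cos(π/69) = 0.998964
√(1−ρ_J²) = |sin(π/69)| = 0.0455146
ω* = 2 / (1 + 0.0455146) = 2 / 1.0455146 ≈ 1.912934.
At ω = 1.912934 every |λ(B_ω)| = ω−1, so ρ_SOR = 0.912934.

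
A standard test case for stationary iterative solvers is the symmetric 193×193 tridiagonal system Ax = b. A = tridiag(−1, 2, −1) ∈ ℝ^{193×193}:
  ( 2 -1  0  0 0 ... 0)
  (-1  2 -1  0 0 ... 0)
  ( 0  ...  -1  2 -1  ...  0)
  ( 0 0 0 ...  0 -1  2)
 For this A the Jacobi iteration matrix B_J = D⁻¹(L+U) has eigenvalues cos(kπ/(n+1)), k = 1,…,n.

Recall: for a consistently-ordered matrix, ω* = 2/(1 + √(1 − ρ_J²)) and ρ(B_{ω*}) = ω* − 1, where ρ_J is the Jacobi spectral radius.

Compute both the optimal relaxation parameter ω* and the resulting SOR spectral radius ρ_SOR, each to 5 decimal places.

ω* = 1.96813, ρ_SOR = 0.96813

With n=193, ρ(Jacobi) = cos(π/194) = 0.99987.
1 − cos²(π/194) = sin²(π/194) ⇒ √(1−ρ_J²) = sin(π/194) = 0.016193.
So ω* = 2/1.016193 = 1.96813 (Young).
At ω = 1.96813 every |λ(B_ω)| = ω−1, so ρ_SOR = 0.96813.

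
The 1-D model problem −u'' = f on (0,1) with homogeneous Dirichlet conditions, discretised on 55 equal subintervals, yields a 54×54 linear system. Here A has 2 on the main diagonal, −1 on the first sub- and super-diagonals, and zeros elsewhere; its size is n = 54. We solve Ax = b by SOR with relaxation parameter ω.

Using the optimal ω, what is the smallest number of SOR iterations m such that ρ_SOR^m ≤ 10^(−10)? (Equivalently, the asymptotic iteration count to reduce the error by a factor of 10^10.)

[ρ_J] n=54: ρ(B_J) = cos(π/(n+1)) = cos(π/55) = 0.9983691.
√(1−ρ_J²) simplifies to sin(π/55) = 0.0570888.
So ω* = 2/1.0570888 = 1.8919886 (Young).
ρ_SOR = ω* − 1 = 1.8919886 − 1 = 0.8919886.
m ≥ 10·ln10 / (−ln 0.8919886) = 201.448; smallest integer m = 202.

m = 202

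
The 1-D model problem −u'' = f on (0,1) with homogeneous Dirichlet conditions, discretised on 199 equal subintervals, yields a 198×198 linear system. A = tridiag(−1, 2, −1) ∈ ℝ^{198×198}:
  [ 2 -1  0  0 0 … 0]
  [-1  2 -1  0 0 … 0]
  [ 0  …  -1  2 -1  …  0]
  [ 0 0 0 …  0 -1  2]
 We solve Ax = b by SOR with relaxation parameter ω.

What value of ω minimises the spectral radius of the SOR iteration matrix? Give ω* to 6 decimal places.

ω* = 1.968918

½·tridiag(1,0,1) at n=198: λ_k = cos(kπ/199); max |λ| at k=1 ⇒ ρ_J = cos(π/199) ≈ 0.999875.
√(1−ρ_J²) = |sin(π/199)| = 0.0157862
So ω* = 2/1.0157862 = 1.968918 (Young).
ρ_SOR = ω* − 1 ≈ 0.968918.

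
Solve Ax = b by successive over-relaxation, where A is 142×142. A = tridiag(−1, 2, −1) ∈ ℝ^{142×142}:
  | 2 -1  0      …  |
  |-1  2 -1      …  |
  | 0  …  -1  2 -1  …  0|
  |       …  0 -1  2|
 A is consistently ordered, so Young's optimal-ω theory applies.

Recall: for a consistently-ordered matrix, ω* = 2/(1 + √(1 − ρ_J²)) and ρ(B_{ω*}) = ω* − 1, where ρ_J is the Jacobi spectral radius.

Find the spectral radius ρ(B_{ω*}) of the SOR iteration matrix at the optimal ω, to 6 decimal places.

ρ_SOR = 0.957010

spectrum of D⁻¹(L+U) = {cos(kπ/143) : 1≤k≤142}; ρ_J = cos(π/143) = 0.999759.
√(1 − cos²(π/143)) = sin(π/143) ≈ 0.0219674.
ω* = 2/(1+0.0219674) = 1.957010
Hence ρ(B_{ω*}) = 1.957010 − 1 = 0.957010.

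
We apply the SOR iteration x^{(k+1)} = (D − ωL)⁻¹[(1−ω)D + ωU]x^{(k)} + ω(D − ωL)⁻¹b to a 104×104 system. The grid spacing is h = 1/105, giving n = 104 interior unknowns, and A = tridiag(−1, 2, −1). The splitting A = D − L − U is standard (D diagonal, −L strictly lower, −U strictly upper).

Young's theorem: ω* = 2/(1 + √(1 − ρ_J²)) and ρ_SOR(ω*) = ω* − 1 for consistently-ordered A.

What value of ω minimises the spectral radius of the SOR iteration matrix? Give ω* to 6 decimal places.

ω* = 1.941907

[ρ_J] n=104: ρ(B_J) = cos(π/(n+1)) = cos(π/105) = 0.999552.
1 − cos²(π/105) = sin²(π/105) ⇒ √(1−ρ_J²) = sin(π/105) = 0.0299155.
ω* = 2/(1 + 0.0299155) = 2/1.0299155 = 1.941907.
Hence ρ(B_{ω*}) = 1.941907 − 1 = 0.941907.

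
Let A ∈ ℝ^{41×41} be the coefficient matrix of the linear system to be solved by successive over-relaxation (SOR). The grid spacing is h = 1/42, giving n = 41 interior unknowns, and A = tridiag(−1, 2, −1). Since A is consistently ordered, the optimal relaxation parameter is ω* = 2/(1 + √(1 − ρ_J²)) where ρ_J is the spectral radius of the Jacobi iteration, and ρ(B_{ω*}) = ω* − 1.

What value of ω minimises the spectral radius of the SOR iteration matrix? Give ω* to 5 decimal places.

ω* = 1.86093

ρ_J = max_k |cos(kπ/42)| = cos(π/42) = 0.99720
√(1−ρ_J²) = |sin(π/42)| = 0.074730
So ω* = 2/1.074730 = 1.86093 (Young).
[ρ_SOR] ω* − 1 = 0.86093.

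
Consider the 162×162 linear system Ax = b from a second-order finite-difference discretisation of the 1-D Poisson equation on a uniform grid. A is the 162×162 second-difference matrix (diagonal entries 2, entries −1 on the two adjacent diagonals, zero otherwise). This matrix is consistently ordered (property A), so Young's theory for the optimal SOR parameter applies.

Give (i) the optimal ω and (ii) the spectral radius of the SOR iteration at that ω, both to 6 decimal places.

ω* = 1.962184, ρ_SOR = 0.962184

n=162: λ(B_J) = 1 − λ(A)/2 = cos(kπ/163); k=1 gives ρ_J = 0.999814.
root = sin(π/163) = 0.0192724  (since 1−cos² = sin²).
Then 2/(1+√(1−ρ_J²)) = 2/(1+0.0192724); ω* = 2/1.0192724 = 1.962184.
[ρ_SOR] ω* − 1 = 0.962184.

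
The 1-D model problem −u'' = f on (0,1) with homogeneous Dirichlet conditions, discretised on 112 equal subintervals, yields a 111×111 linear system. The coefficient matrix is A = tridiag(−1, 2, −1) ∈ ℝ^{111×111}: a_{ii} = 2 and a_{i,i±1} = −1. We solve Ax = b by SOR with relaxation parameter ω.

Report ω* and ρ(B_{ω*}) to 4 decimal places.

[ρ_J] n=111: ρ(B_J) = cos(π/(n+1)) = cos(π/112) = 0.9996.
1 − cos²(π/112) = sin²(π/112) ⇒ √(1−ρ_J²) = sin(π/112) = 0.02805.
ω* = 2 / (1 + 0.02805) = 2 / 1.02805 ≈ 1.9454.
ρ(B_{ω*}) = ω*−1 = 0.9454

ω* = 1.9454, ρ_SOR = 0.9454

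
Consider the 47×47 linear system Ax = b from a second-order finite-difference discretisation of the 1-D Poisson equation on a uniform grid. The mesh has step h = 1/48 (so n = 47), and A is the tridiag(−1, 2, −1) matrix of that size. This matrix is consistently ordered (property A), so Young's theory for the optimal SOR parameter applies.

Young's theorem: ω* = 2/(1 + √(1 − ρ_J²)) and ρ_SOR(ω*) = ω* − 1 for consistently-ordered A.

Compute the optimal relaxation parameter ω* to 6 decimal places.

ω* = 1.877224

B_J for the 47×47 system has eigenvalues cos(kπ/48); ρ_J = cos(π/48) = 0.997859.
root = sin(π/48) = 0.0654031  (since 1−cos² = sin²).
Young: ω* = 2/(1+√(1−ρ_J²)) = 2/(1+0.0654031) = 2/1.0654031 = 1.877224.
[ρ_SOR] ω* − 1 = 0.877224.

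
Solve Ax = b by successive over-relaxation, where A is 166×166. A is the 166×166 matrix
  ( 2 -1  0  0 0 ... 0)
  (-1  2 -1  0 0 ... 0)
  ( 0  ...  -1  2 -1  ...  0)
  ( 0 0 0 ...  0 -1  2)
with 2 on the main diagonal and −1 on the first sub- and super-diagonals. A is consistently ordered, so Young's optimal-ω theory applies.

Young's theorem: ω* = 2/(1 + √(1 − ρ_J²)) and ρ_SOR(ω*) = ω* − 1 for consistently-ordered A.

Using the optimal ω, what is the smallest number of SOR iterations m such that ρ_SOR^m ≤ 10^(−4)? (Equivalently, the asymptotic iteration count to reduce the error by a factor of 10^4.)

m = 245

n=166: λ(B_J) = 1 − λ(A)/2 = cos(kπ/167); k=1 gives ρ_J = 0.9998231.
√(1−ρ_J²) simplifies to sin(π/167) = 0.0188108.
ω* = 2 / (1 + 0.0188108) = 2 / 1.0188108 ≈ 1.9630730.
and ρ(B_{ω*}) = 1.9630730 − 1 = 0.9630730.
m ≥ 4·ln10 / (−ln 0.9630730) = 244.786; smallest integer m = 245.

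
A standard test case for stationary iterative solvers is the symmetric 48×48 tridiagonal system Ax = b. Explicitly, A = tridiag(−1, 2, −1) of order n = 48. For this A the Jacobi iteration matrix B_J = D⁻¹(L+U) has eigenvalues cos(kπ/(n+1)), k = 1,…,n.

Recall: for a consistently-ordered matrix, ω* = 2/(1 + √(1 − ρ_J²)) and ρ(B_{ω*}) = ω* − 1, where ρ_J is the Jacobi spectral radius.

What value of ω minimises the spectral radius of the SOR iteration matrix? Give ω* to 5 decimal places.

n=48: λ(B_J) = 1 − λ(A)/2 = cos(kπ/49); k=1 gives ρ_J = 0.99795.
root = sin(π/49) = 0.064070  (since 1−cos² = sin²).
ω* = 2/(1+0.064070) = 1.87958
and ρ(B_{ω*}) = 1.87958 − 1 = 0.87958.

ω* = 1.87958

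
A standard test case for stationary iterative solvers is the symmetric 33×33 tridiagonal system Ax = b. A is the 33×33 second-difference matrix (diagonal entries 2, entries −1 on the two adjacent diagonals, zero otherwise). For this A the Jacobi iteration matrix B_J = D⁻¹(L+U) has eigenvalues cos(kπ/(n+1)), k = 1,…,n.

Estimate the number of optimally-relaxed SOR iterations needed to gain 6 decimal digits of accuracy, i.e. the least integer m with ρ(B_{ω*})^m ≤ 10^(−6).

spectrum of D⁻¹(L+U) = {cos(kπ/34) : 1≤k≤33}; ρ_J = cos(π/34) = 0.9957342.
root = sin(π/34) = 0.0922684  (since 1−cos² = sin²).
Then 2/(1+√(1−ρ_J²)) = 2/(1+0.0922684); ω* = 2/1.0922684 = 1.8310518.
[ρ_SOR] ω* − 1 = 0.8310518.
Need (0.8310518)^m ≤ 10^(−6): m ≥ 6·ln10/|ln 0.8310518| = 13.8155/0.185063 = 74.653 ⇒ m = 75.

m = 75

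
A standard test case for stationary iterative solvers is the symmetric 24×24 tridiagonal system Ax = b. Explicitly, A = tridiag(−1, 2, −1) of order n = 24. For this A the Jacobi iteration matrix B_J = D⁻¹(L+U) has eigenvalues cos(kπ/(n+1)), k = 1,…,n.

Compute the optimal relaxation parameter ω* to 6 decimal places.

ω* = 1.777251

n=24: λ(B_J) = 1 − λ(A)/2 = cos(kπ/25); k=1 gives ρ_J = 0.992115.
√(1 − cos²(π/25)) = sin(π/25) ≈ 0.1253332.
[ω*] 2 ÷ (1 + 0.1253332) = 2 ÷ 1.1253332 = 1.777251.
Hence ρ(B_{ω*}) = 1.777251 − 1 = 0.777251.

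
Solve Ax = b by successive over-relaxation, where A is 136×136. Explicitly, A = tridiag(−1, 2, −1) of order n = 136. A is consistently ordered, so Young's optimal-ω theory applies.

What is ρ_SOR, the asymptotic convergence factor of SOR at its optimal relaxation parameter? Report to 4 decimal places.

n=136: λ(B_J) = 1 − λ(A)/2 = cos(kπ/137); k=1 gives ρ_J = 0.9997.
√(1−ρ_J²) simplifies to sin(π/137) = 0.02293.
[ω*] 2 ÷ (1 + 0.02293) = 2 ÷ 1.02293 = 1.9552.
ρ_SOR = ω* − 1 = 1.9552 − 1 = 0.9552.

ρ_SOR = 0.9552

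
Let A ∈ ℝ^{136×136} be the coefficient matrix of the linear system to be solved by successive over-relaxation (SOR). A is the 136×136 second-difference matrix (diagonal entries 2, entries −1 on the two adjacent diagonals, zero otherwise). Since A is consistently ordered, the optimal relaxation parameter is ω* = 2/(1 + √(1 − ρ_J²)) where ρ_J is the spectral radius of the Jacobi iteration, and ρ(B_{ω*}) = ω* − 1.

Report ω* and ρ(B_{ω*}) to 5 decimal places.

[ρ_J] n=136: ρ(B_J) = cos(π/(n+1)) = cos(π/137) = 0.99974.
1 − cos²(π/137) = sin²(π/137) ⇒ √(1−ρ_J²) = sin(π/137) = 0.022929.
ω* = 2/(1+0.022929) = 1.95517
Hence ρ(B_{ω*}) = 1.95517 − 1 = 0.95517.

ω* = 1.95517, ρ_SOR = 0.95517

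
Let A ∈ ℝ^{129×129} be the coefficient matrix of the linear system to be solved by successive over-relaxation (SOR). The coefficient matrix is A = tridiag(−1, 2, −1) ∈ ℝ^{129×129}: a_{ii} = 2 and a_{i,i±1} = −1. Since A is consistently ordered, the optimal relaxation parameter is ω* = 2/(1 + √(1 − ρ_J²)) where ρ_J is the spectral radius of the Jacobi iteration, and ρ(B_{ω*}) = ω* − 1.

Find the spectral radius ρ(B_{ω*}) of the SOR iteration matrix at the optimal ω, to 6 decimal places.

ρ_J = max_k |cos(kπ/130)| = cos(π/130) = 0.999708
1 − cos²(π/130) = sin²(π/130) ⇒ √(1−ρ_J²) = sin(π/130) = 0.0241637.
Young: ω* = 2/(1+√(1−ρ_J²)) = 2/(1+0.0241637) = 2/1.0241637 = 1.952813.
ρ_SOR = ω* − 1 ≈ 0.952813.

ρ_SOR = 0.952813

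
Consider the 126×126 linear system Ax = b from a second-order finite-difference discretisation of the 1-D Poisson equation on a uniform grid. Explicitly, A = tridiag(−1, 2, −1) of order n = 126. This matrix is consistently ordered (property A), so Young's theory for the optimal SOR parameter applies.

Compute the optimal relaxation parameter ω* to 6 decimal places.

n=126: λ(B_J) = 1 − λ(A)/2 = cos(kπ/127); k=1 gives ρ_J = 0.999694.
√(1−ρ_J²) simplifies to sin(π/127) = 0.0247344.
Then 2/(1+√(1−ρ_J²)) = 2/(1+0.0247344); ω* = 2/1.0247344 = 1.951725.
ρ_SOR = ω* − 1 ≈ 0.951725.

ω* = 1.951725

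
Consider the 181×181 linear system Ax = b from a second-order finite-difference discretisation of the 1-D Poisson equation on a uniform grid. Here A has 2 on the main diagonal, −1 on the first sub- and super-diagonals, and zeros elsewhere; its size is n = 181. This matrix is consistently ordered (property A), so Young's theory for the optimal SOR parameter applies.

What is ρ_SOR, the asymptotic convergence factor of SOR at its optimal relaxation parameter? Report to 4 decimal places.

B_J for the 181×181 system has eigenvalues cos(kπ/182); ρ_J = cos(π/182) = 0.9999.
√(1−ρ_J²) = |sin(π/182)| = 0.01726
ω* = 2/(1 + 0.01726) = 2/1.01726 = 1.9661.
Hence ρ(B_{ω*}) = 1.9661 − 1 = 0.9661.

ρ_SOR = 0.9661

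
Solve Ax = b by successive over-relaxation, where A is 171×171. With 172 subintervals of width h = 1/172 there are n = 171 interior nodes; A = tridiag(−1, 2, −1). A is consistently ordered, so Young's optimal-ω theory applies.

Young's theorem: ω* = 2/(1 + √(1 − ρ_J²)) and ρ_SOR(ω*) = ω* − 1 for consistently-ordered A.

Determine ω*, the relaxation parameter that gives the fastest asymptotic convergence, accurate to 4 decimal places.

spectrum of D⁻¹(L+U) = {cos(kπ/172) : 1≤k≤171}; ρ_J = cos(π/172) = 0.9998.
√(1−ρ_J²) = |sin(π/172)| = 0.01826
Young: ω* = 2/(1+√(1−ρ_J²)) = 2/(1+0.01826) = 2/1.01826 = 1.9641.
ρ_SOR = ω* − 1 = 1.9641 − 1 = 0.9641.

ω* = 1.9641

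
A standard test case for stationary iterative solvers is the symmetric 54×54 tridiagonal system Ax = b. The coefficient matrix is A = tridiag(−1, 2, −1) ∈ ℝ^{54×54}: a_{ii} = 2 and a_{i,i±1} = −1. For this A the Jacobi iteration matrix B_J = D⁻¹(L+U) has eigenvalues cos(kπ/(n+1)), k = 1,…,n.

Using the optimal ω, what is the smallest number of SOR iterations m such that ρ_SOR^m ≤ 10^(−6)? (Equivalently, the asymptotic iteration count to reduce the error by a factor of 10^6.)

m = 121

With n=54, ρ(Jacobi) = cos(π/55) = 0.9983691.
√(1−ρ_J²) simplifies to sin(π/55) = 0.0570888.
ω* = 2 / (1 + 0.0570888) = 2 / 1.0570888 ≈ 1.8919886.
and ρ(B_{ω*}) = 1.8919886 − 1 = 0.8919886.
For 6 digits: m = 6·ln10 / (−ln 0.8919886) = 13.8155/0.114302 = 120.868; round up → m = 121.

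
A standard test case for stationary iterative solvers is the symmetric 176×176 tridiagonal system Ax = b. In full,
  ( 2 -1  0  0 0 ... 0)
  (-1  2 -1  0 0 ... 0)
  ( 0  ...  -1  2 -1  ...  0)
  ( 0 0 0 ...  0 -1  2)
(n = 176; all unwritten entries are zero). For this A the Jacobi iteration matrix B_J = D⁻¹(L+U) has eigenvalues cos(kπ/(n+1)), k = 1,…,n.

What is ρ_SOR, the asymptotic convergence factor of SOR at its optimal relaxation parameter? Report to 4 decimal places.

B_J for the 176×176 system has eigenvalues cos(kπ/177); ρ_J = cos(π/177) = 0.9998.
root = sin(π/177) = 0.01775  (since 1−cos² = sin²).
Then 2/(1+√(1−ρ_J²)) = 2/(1+0.01775); ω* = 2/1.01775 = 1.9651.
[ρ_SOR] ω* − 1 = 0.9651.

ρ_SOR = 0.9651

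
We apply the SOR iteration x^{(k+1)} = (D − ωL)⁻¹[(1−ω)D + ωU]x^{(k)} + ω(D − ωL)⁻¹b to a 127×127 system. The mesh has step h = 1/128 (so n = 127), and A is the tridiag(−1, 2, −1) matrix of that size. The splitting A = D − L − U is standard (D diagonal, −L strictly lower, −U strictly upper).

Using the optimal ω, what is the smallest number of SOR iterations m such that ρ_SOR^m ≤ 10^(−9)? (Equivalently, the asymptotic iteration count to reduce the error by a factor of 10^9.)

spectrum of D⁻¹(L+U) = {cos(kπ/128) : 1≤k≤127}; ρ_J = cos(π/128) = 0.9996988.
√(1−ρ_J²) = |sin(π/128)| = 0.0245412
So ω* = 2/1.0245412 = 1.9520933 (Young).
ρ(B_{ω*}) = ω*−1 = 0.9520933
(0.9520933)^m ≤ 10^{−9}  ⇒  m·ln(0.9520933) ≤ −9·ln10  ⇒  m ≥ 422.130  ⇒  m = 423

m = 423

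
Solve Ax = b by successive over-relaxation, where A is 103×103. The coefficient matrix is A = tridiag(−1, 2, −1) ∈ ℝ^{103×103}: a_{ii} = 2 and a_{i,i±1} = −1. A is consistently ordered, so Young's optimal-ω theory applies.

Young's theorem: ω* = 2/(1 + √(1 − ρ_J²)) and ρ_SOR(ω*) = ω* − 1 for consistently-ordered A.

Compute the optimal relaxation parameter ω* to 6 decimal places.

B_J for the 103×103 system has eigenvalues cos(kπ/104); ρ_J = cos(π/104) = 0.999544.
1 − cos²(π/104) = sin²(π/104) ⇒ √(1−ρ_J²) = sin(π/104) = 0.0302030.
ω* = 2/(1+0.0302030) = 1.941365
[ρ_SOR] ω* − 1 = 0.941365.

ω* = 1.941365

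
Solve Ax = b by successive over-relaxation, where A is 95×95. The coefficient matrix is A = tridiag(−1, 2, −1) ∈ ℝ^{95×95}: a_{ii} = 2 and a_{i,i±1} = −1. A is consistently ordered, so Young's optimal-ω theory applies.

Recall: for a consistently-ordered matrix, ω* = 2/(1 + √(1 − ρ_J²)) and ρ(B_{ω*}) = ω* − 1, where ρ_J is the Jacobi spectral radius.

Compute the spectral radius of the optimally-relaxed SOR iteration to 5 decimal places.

B_J for the 95×95 system has eigenvalues cos(kπ/96); ρ_J = cos(π/96) = 0.99946.
root = sin(π/96) = 0.032719  (since 1−cos² = sin²).
Young: ω* = 2/(1+√(1−ρ_J²)) = 2/(1+0.032719) = 2/1.032719 = 1.93664.
ρ_SOR = ω* − 1 = 1.93664 − 1 = 0.93664.

ρ_SOR = 0.93664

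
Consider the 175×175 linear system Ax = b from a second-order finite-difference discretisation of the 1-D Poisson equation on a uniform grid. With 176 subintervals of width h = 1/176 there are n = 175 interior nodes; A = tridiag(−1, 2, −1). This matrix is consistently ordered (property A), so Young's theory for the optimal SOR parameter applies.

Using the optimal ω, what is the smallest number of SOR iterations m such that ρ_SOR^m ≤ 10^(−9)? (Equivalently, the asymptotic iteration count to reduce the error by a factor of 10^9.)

m = 581

ρ_J = max_k |cos(kπ/176)| = cos(π/176) = 0.9998407
1 − cos²(π/176) = sin²(π/176) ⇒ √(1−ρ_J²) = sin(π/176) = 0.0178490.
Then 2/(1+√(1−ρ_J²)) = 2/(1+0.0178490); ω* = 2/1.0178490 = 1.9649280.
At ω = 1.9649280 every |λ(B_ω)| = ω−1, so ρ_SOR = 0.9649280.
9·ln10 = 20.7233; −ln(0.9649280) = 0.0357018; m = ⌈20.7233/0.0357018⌉ = ⌈580.455⌉ = 581.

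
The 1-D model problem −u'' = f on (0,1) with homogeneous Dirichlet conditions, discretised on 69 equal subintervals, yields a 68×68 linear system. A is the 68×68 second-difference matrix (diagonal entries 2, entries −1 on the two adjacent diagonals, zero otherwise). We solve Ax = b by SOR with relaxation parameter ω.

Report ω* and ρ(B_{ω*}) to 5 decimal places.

ω* = 1.91293, ρ_SOR = 0.91293

[ρ_J] n=68: ρ(B_J) = cos(π/(n+1)) = cos(π/69) = 0.99896.
√(1−ρ_J²) simplifies to sin(π/69) = 0.045515.
ω* = 2/(1+0.045515) = 1.91293
and ρ(B_{ω*}) = 1.91293 − 1 = 0.91293.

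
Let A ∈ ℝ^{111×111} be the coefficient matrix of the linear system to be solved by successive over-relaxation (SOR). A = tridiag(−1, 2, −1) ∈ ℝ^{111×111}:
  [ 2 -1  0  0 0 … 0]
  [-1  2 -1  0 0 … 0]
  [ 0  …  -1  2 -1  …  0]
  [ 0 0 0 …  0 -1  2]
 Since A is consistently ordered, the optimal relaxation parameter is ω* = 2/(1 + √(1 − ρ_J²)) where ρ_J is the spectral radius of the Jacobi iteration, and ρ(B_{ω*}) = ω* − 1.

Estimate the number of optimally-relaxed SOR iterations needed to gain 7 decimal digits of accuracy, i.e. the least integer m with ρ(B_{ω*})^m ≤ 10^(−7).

m = 288

n=111: λ(B_J) = 1 − λ(A)/2 = cos(kπ/112); k=1 gives ρ_J = 0.9996066.
√(1−ρ_J²) simplifies to sin(π/112) = 0.0280463.
ω* = 2/(1 + 0.0280463) = 2/1.0280463 = 1.9454377.
and ρ(B_{ω*}) = 1.9454377 − 1 = 0.9454377.
ρ_SOR^m ≤ 10^(−7) ⇔ m ≥ 7·ln10/(−ln 0.9454377) = 16.1181/0.0561073 = 287.273; m = ⌈287.273⌉ = 288.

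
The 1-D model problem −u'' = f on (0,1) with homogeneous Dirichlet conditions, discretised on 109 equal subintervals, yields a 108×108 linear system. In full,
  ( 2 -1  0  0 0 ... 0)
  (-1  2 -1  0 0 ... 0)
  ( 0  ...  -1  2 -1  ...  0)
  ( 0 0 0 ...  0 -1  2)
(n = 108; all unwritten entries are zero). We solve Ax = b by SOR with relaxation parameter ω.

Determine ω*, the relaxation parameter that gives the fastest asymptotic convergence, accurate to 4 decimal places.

B_J for the 108×108 system has eigenvalues cos(kπ/109); ρ_J = cos(π/109) = 0.9996.
1 − cos²(π/109) = sin²(π/109) ⇒ √(1−ρ_J²) = sin(π/109) = 0.02882.
So ω* = 2/1.02882 = 1.9440 (Young).
ρ_SOR = ω* − 1 = 1.9440 − 1 = 0.9440.

ω* = 1.9440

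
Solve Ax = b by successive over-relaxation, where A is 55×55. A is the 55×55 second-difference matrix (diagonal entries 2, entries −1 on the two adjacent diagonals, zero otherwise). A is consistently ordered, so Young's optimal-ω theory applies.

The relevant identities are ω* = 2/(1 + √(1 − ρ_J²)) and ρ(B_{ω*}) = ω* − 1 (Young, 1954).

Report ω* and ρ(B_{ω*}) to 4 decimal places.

spectrum of D⁻¹(L+U) = {cos(kπ/56) : 1≤k≤55}; ρ_J = cos(π/56) = 0.9984.
√(1 − cos²(π/56)) = sin(π/56) ≈ 0.05607.
ω* = 2/(1+0.05607) = 1.8938
ρ_SOR = ω* − 1 = 1.8938 − 1 = 0.8938.

ω* = 1.8938, ρ_SOR = 0.8938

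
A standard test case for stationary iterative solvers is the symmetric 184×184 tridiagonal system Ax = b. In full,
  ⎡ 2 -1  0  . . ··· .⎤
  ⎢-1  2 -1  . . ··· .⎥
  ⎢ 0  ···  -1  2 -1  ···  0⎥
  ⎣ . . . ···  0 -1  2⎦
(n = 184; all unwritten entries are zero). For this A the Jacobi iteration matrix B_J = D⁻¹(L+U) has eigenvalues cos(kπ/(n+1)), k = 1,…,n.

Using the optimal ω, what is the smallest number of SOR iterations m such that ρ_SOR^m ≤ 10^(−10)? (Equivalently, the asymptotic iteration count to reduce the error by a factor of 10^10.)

m = 678

B_J for the 184×184 system has eigenvalues cos(kπ/185); ρ_J = cos(π/185) = 0.9998558.
root = sin(π/185) = 0.0169808  (since 1−cos² = sin²).
ω* = 2 / (1 + 0.0169808) = 2 / 1.0169808 ≈ 1.9666055.
ρ_SOR = ω* − 1 = 1.9666055 − 1 = 0.9666055.
(0.9666055)^m ≤ 10^{−10}  ⇒  m·ln(0.9666055) ≤ −10·ln10  ⇒  m ≥ 677.934  ⇒  m = 678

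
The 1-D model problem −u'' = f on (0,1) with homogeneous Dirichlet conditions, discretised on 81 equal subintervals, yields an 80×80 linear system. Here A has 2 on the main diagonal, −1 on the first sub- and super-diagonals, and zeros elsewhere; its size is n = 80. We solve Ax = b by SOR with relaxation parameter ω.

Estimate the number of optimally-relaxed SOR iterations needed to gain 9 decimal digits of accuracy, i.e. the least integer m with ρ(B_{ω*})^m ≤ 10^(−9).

m = 268

½·tridiag(1,0,1) at n=80: λ_k = cos(kπ/81); max |λ| at k=1 ⇒ ρ_J = cos(π/81) ≈ 0.9992480.
1 − cos²(π/81) = sin²(π/81) ⇒ √(1−ρ_J²) = sin(π/81) = 0.0387754.
ω* = 2/(1+0.0387754) = 1.9253440
At ω = 1.9253440 every |λ(B_ω)| = ω−1, so ρ_SOR = 0.9253440.
Need (0.9253440)^m ≤ 10^(−9): m ≥ 9·ln10/|ln 0.9253440| = 20.7233/0.0775897 = 267.088 ⇒ m = 268.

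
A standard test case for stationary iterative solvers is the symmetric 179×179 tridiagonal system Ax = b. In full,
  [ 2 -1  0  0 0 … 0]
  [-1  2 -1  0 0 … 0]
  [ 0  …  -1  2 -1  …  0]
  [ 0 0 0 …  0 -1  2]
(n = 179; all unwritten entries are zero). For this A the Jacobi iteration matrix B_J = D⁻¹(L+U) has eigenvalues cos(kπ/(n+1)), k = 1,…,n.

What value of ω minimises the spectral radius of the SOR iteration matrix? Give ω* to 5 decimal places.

ω* = 1.96569

spectrum of D⁻¹(L+U) = {cos(kπ/180) : 1≤k≤179}; ρ_J = cos(π/180) = 0.99985.
√(1−ρ_J²) = |sin(π/180)| = 0.017452
ω* = 2 / (1 + 0.017452) = 2 / 1.017452 ≈ 1.96569.
[ρ_SOR] ω* − 1 = 0.96569.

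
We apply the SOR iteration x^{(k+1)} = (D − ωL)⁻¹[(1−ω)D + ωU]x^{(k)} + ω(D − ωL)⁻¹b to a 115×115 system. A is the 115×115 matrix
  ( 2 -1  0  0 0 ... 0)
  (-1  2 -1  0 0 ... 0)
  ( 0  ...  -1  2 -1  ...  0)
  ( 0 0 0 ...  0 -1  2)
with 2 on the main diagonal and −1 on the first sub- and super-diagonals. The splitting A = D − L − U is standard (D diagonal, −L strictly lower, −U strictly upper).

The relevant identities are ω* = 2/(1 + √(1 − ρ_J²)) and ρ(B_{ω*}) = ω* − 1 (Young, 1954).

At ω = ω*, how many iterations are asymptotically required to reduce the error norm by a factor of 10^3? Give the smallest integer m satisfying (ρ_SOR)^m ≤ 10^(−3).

[ρ_J] n=115: ρ(B_J) = cos(π/(n+1)) = cos(π/116) = 0.9996333.
√(1−ρ_J²) = |sin(π/116)| = 0.0270794
ω* = 2/(1 + 0.0270794) = 2/1.0270794 = 1.9472691.
and ρ(B_{ω*}) = 1.9472691 − 1 = 0.9472691.
(0.9472691)^m ≤ 10^{−3}  ⇒  m·ln(0.9472691) ≤ −3·ln10  ⇒  m ≥ 127.515  ⇒  m = 128

m = 128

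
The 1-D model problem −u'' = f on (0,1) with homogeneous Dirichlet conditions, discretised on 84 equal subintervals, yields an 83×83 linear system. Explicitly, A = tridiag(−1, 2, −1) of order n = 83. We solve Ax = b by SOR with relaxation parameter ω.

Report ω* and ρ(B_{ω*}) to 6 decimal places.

ω* = 1.927913, ρ_SOR = 0.927913

n=83: λ(B_J) = 1 − λ(A)/2 = cos(kπ/84); k=1 gives ρ_J = 0.999301.
√(1−ρ_J²) = |sin(π/84)| = 0.0373912
Then 2/(1+√(1−ρ_J²)) = 2/(1+0.0373912); ω* = 2/1.0373912 = 1.927913.
At ω = 1.927913 every |λ(B_ω)| = ω−1, so ρ_SOR = 0.927913.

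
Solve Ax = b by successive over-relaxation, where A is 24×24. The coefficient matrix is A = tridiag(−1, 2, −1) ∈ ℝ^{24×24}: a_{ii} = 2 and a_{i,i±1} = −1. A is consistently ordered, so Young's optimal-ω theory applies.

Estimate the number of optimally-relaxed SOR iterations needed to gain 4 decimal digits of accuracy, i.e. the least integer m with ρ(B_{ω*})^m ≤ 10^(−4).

B_J for the 24×24 system has eigenvalues cos(kπ/25); ρ_J = cos(π/25) = 0.9921147.
√(1−ρ_J²) = |sin(π/25)| = 0.1253332
ω* = 2 / (1 + 0.1253332) = 2 / 1.1253332 ≈ 1.7772514.
ρ(B_{ω*}) = ω*−1 = 0.7772514
4·ln10 = 9.21034; −ln(0.7772514) = 0.251991; m = ⌈9.21034/0.251991⌉ = ⌈36.550⌉ = 37.

m = 37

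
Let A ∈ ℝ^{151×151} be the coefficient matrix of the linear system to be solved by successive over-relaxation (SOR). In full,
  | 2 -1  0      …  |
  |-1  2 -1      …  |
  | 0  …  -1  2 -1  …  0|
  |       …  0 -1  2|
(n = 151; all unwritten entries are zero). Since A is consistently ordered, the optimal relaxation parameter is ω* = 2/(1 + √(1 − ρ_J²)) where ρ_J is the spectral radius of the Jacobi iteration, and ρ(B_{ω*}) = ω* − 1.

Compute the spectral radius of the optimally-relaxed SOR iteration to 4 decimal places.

[ρ_J] n=151: ρ(B_J) = cos(π/(n+1)) = cos(π/152) = 0.9998.
root = sin(π/152) = 0.02067  (since 1−cos² = sin²).
So ω* = 2/1.02067 = 1.9595 (Young).
ρ_SOR = ω* − 1 ≈ 0.9595.

ρ_SOR = 0.9595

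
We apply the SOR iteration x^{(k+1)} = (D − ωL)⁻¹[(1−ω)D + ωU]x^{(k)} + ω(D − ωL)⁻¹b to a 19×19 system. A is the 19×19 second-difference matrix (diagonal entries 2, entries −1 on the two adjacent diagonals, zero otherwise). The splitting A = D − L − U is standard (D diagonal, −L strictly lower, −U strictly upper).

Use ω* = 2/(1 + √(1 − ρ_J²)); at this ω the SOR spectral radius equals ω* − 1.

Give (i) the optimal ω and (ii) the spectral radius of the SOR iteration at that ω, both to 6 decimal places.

ω* = 1.729454, ρ_SOR = 0.729454

spectrum of D⁻¹(L+U) = {cos(kπ/20) : 1≤k≤19}; ρ_J = cos(π/20) = 0.987688.
1 − cos²(π/20) = sin²(π/20) ⇒ √(1−ρ_J²) = sin(π/20) = 0.1564345.
Then 2/(1+√(1−ρ_J²)) = 2/(1+0.1564345); ω* = 2/1.1564345 = 1.729454.
[ρ_SOR] ω* − 1 = 0.729454.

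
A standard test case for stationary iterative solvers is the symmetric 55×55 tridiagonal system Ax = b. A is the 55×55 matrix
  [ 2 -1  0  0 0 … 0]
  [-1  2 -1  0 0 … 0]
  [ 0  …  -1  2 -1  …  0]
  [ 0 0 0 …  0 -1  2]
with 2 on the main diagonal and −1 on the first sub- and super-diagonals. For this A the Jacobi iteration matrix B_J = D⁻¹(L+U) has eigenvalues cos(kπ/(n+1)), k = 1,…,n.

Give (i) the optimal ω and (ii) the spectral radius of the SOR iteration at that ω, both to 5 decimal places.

[ρ_J] n=55: ρ(B_J) = cos(π/(n+1)) = cos(π/56) = 0.99843.
√(1−ρ_J²) simplifies to sin(π/56) = 0.056070.
Then 2/(1+√(1−ρ_J²)) = 2/(1+0.056070); ω* = 2/1.056070 = 1.89381.
At ω = 1.89381 every |λ(B_ω)| = ω−1, so ρ_SOR = 0.89381.

ω* = 1.89381, ρ_SOR = 0.89381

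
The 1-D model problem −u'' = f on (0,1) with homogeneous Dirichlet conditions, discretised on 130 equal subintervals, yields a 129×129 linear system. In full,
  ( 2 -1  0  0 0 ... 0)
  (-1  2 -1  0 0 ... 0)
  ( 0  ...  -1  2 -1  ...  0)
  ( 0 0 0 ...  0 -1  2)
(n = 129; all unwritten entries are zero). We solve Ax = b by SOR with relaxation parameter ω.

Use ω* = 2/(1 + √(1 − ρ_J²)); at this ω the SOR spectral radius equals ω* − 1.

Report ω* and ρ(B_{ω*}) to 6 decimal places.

ω* = 1.952813, ρ_SOR = 0.952813

[ρ_J] n=129: ρ(B_J) = cos(π/(n+1)) = cos(π/130) = 0.999708.
√(1 − cos²(π/130)) = sin(π/130) ≈ 0.0241637.
[ω*] 2 ÷ (1 + 0.0241637) = 2 ÷ 1.0241637 = 1.952813.
ρ_SOR = ω* − 1 = 1.952813 − 1 = 0.952813.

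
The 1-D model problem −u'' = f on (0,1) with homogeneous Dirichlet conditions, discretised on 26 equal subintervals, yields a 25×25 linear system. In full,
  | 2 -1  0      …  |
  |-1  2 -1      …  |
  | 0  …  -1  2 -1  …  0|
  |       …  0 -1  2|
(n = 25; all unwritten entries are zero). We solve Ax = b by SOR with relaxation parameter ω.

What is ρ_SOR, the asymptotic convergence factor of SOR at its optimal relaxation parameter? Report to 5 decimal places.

ρ_SOR = 0.78486

n=25: λ(B_J) = 1 − λ(A)/2 = cos(kπ/26); k=1 gives ρ_J = 0.99271.
√(1−ρ_J²) simplifies to sin(π/26) = 0.120537.
[ω*] 2 ÷ (1 + 0.120537) = 2 ÷ 1.120537 = 1.78486.
ρ(B_{ω*}) = ω*−1 = 0.78486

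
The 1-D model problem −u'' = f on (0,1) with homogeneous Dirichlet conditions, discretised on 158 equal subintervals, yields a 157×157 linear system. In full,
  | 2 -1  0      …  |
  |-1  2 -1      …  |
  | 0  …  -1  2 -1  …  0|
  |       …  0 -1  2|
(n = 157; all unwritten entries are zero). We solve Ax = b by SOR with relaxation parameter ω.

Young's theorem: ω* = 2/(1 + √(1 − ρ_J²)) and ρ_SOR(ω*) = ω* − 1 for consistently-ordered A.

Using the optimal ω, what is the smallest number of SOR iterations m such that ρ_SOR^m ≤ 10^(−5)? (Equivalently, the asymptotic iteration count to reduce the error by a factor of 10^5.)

m = 290

spectrum of D⁻¹(L+U) = {cos(kπ/158) : 1≤k≤157}; ρ_J = cos(π/158) = 0.9998023.
1 − cos²(π/158) = sin²(π/158) ⇒ √(1−ρ_J²) = sin(π/158) = 0.0198822.
So ω* = 2/1.0198822 = 1.9610108 (Young).
ρ_SOR = ω* − 1 ≈ 0.9610108.
ρ_SOR^m ≤ 10^(−5) ⇔ m ≥ 5·ln10/(−ln 0.9610108) = 11.5129/0.0397696 = 289.490; m = ⌈289.490⌉ = 290.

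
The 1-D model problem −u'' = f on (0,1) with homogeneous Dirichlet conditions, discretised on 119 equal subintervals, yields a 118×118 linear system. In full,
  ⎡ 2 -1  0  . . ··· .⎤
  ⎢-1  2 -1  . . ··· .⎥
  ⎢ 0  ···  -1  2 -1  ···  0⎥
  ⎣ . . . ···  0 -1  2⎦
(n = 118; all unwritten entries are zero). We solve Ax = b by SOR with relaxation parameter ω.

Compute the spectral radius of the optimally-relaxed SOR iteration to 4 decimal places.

ρ_J = max_k |cos(kπ/119)| = cos(π/119) = 0.9997
1 − cos²(π/119) = sin²(π/119) ⇒ √(1−ρ_J²) = sin(π/119) = 0.02640.
[ω*] 2 ÷ (1 + 0.02640) = 2 ÷ 1.02640 = 1.9486.
and ρ(B_{ω*}) = 1.9486 − 1 = 0.9486.

ρ_SOR = 0.9486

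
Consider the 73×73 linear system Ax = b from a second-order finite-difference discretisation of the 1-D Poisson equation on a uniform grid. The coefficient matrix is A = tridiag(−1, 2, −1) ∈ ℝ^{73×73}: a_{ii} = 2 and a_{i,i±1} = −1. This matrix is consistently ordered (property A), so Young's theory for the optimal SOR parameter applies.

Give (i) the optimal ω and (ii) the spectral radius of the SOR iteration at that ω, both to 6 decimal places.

n=73: λ(B_J) = 1 − λ(A)/2 = cos(kπ/74); k=1 gives ρ_J = 0.999099.
1 − cos²(π/74) = sin²(π/74) ⇒ √(1−ρ_J²) = sin(π/74) = 0.0424412.
ω* = 2/(1 + 0.0424412) = 2/1.0424412 = 1.918573.
Hence ρ(B_{ω*}) = 1.918573 − 1 = 0.918573.

ω* = 1.918573, ρ_SOR = 0.918573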